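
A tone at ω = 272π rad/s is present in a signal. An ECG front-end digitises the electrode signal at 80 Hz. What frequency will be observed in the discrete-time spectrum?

ω = 272π rad/s → f = ω/(2π) = 136 Hz.
136 Hz mod fs = 56 Hz.
56 Hz > fs/2 = 40 Hz, folds to fs − 56 Hz = 24 Hz.

24 Hz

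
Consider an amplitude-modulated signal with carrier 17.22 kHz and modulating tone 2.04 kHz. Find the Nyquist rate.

38.52 kHz

AM sidebands sit at fc ± fm = 15.18 kHz and 19.26 kHz.
Highest-frequency component: 19.26 kHz.
Nyquist rate = 2 × 19.26 kHz = 38.52 kHz.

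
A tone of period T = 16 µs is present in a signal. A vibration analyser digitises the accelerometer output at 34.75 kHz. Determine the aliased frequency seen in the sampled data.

T = 16 µs → f = 1/T = 62.5 kHz.
62.5 kHz mod fs = 27.75 kHz.
27.75 kHz > fs/2 = 17.375 kHz, folds to fs − 27.75 kHz = 7 kHz.

7 kHz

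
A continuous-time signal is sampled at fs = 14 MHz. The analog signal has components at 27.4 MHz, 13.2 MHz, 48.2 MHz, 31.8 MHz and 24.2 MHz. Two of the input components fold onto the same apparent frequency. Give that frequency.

3.8 MHz

fs/2 = 7 MHz.
27.4 MHz mod fs = 13.4 MHz.
13.4 MHz > fs/2 = 7 MHz, folds to fs − 13.4 MHz = 0.6 MHz.
13.2 MHz > fs/2 = 7 MHz, folds to fs − 13.2 MHz = 0.8 MHz.
48.2 MHz mod fs = 6.2 MHz.
6.2 MHz ≤ fs/2 = 7 MHz, appears at 6.2 MHz.
31.8 MHz mod fs = 3.8 MHz.
3.8 MHz ≤ fs/2 = 7 MHz, appears at 3.8 MHz.
24.2 MHz mod fs = 10.2 MHz.
10.2 MHz > fs/2 = 7 MHz, folds to fs − 10.2 MHz = 3.8 MHz.
24.2 MHz and 31.8 MHz both map to 3.8 MHz.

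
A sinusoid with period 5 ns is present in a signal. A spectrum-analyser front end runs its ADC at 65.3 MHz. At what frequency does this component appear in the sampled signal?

4.1 MHz

T = 5 ns → f = 1/T = 200 MHz.
200 MHz mod fs = 4.1 MHz.
4.1 MHz ≤ fs/2 = 32.65 MHz, appears at 4.1 MHz.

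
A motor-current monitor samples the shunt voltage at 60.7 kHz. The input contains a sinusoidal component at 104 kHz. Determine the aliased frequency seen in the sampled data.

17.4 kHz

104 kHz mod fs = 43.3 kHz.
43.3 kHz > fs/2 = 30.35 kHz, folds to fs − 43.3 kHz = 17.4 kHz.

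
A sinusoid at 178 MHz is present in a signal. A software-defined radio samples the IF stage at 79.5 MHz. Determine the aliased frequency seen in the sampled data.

178 MHz mod fs = 19 MHz.
19 MHz ≤ fs/2 = 39.75 MHz, appears at 19 MHz.

19 MHz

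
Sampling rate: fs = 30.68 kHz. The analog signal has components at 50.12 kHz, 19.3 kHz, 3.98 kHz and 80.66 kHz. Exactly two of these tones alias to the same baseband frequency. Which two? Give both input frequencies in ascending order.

19.3 kHz, 80.66 kHz

fs/2 = 15.34 kHz.
50.12 kHz mod fs = 19.44 kHz.
19.44 kHz > fs/2 = 15.34 kHz, folds to fs − 19.44 kHz = 11.24 kHz.
19.3 kHz > fs/2 = 15.34 kHz, folds to fs − 19.3 kHz = 11.38 kHz.
3.98 kHz ≤ fs/2 = 15.34 kHz, passes unchanged.
80.66 kHz mod fs = 19.3 kHz.
19.3 kHz > fs/2 = 15.34 kHz, folds to fs − 19.3 kHz = 11.38 kHz.
19.3 kHz and 80.66 kHz both map to 11.38 kHz.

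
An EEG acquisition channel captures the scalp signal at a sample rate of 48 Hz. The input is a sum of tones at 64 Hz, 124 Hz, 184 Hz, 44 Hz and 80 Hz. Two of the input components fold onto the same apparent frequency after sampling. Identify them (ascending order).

64 Hz, 80 Hz

fs/2 = 24 Hz.
64 Hz mod fs = 16 Hz.
16 Hz ≤ fs/2 = 24 Hz, appears at 16 Hz.
124 Hz mod fs = 28 Hz.
28 Hz > fs/2 = 24 Hz, folds to fs − 28 Hz = 20 Hz.
184 Hz mod fs = 40 Hz.
40 Hz > fs/2 = 24 Hz, folds to fs − 40 Hz = 8 Hz.
44 Hz > fs/2 = 24 Hz, folds to fs − 44 Hz = 4 Hz.
80 Hz mod fs = 32 Hz.
32 Hz > fs/2 = 24 Hz, folds to fs − 32 Hz = 16 Hz.
64 Hz and 80 Hz both map to 16 Hz.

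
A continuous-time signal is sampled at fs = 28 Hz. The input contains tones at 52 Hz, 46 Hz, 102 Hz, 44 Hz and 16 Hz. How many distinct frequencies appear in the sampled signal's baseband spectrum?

3

fs/2 = 14 Hz.
52 Hz mod fs = 24 Hz.
24 Hz > fs/2 = 14 Hz, folds to fs − 24 Hz = 4 Hz.
46 Hz mod fs = 18 Hz.
18 Hz > fs/2 = 14 Hz, folds to fs − 18 Hz = 10 Hz.
102 Hz mod fs = 18 Hz.
18 Hz > fs/2 = 14 Hz, folds to fs − 18 Hz = 10 Hz.
44 Hz mod fs = 16 Hz.
16 Hz > fs/2 = 14 Hz, folds to fs − 16 Hz = 12 Hz.
16 Hz > fs/2 = 14 Hz, folds to fs − 16 Hz = 12 Hz.
Distinct values: {4 Hz, 10 Hz, 12 Hz} → 3.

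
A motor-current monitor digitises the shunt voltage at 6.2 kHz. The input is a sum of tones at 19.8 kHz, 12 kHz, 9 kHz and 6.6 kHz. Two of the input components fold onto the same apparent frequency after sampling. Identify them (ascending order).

6.6 kHz, 12 kHz

fs/2 = 3.1 kHz.
19.8 kHz mod fs = 1.2 kHz.
1.2 kHz ≤ fs/2 = 3.1 kHz, appears at 1.2 kHz.
12 kHz mod fs = 5.8 kHz.
5.8 kHz > fs/2 = 3.1 kHz, folds to fs − 5.8 kHz = 0.4 kHz.
9 kHz mod fs = 2.8 kHz.
2.8 kHz ≤ fs/2 = 3.1 kHz, appears at 2.8 kHz.
6.6 kHz mod fs = 0.4 kHz.
0.4 kHz ≤ fs/2 = 3.1 kHz, appears at 0.4 kHz.
6.6 kHz and 12 kHz both map to 0.4 kHz.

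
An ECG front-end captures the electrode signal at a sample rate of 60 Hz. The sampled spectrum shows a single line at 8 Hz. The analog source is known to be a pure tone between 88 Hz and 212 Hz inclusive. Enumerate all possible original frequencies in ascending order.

112 Hz, 128 Hz, 172 Hz, 188 Hz

Frequencies that alias to 8 Hz are k·fs ± 8 Hz for integer k ≥ 0.
k=0: 8 Hz.
k=1: 52 Hz, 68 Hz.
k=2: 112 Hz, 128 Hz.
k=3: 172 Hz, 188 Hz.
k=4: 232 Hz, 248 Hz.
Within [88 Hz, 212 Hz]: 112 Hz, 128 Hz, 172 Hz, 188 Hz.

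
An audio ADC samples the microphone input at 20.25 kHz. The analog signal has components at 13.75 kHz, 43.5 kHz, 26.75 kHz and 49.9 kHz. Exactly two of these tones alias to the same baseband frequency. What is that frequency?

6.5 kHz

fs/2 = 10.125 kHz.
13.75 kHz > fs/2 = 10.125 kHz, folds to fs − 13.75 kHz = 6.5 kHz.
43.5 kHz mod fs = 3 kHz.
3 kHz ≤ fs/2 = 10.125 kHz, appears at 3 kHz.
26.75 kHz mod fs = 6.5 kHz.
6.5 kHz ≤ fs/2 = 10.125 kHz, appears at 6.5 kHz.
49.9 kHz mod fs = 9.4 kHz.
9.4 kHz ≤ fs/2 = 10.125 kHz, appears at 9.4 kHz.
13.75 kHz and 26.75 kHz both map to 6.5 kHz.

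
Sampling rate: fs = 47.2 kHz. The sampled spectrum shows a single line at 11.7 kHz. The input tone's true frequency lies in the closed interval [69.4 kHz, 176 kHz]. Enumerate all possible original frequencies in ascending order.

82.7 kHz, 106.1 kHz, 129.9 kHz, 153.3 kHz

Frequencies that alias to 11.7 kHz are k·fs ± 11.7 kHz for integer k ≥ 0.
k=0: 11.7 kHz.
k=1: 35.5 kHz, 58.9 kHz.
k=2: 82.7 kHz, 106.1 kHz.
k=3: 129.9 kHz, 153.3 kHz.
k=4: 177.1 kHz, 200.5 kHz.
Within [69.4 kHz, 176 kHz]: 82.7 kHz, 106.1 kHz, 129.9 kHz, 153.3 kHz.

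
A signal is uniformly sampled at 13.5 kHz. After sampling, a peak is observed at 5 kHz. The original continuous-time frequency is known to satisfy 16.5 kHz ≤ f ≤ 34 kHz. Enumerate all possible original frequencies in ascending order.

18.5 kHz, 22 kHz, 32 kHz

Frequencies that alias to 5 kHz are k·fs ± 5 kHz for integer k ≥ 0.
k=0: 5 kHz.
k=1: 8.5 kHz, 18.5 kHz.
k=2: 22 kHz, 32 kHz.
k=3: 35.5 kHz, 45.5 kHz.
Within [16.5 kHz, 34 kHz]: 18.5 kHz, 22 kHz, 32 kHz.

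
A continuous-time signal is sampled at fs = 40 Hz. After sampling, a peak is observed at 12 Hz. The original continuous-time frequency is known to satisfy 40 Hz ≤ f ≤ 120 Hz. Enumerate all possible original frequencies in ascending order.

Frequencies that alias to 12 Hz are k·fs ± 12 Hz for integer k ≥ 0.
k=0: 12 Hz.
k=1: 28 Hz, 52 Hz.
k=2: 68 Hz, 92 Hz.
k=3: 108 Hz, 132 Hz.
k=4: 148 Hz, 172 Hz.
Within [40 Hz, 120 Hz]: 52 Hz, 68 Hz, 92 Hz, 108 Hz.

52 Hz, 68 Hz, 92 Hz, 108 Hz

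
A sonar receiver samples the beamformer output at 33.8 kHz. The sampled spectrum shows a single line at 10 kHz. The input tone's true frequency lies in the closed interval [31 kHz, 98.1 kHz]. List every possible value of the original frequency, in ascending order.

43.8 kHz, 57.6 kHz, 77.6 kHz, 91.4 kHz

Frequencies that alias to 10 kHz are k·fs ± 10 kHz for integer k ≥ 0.
k=0: 10 kHz.
k=1: 23.8 kHz, 43.8 kHz.
k=2: 57.6 kHz, 77.6 kHz.
k=3: 91.4 kHz, 111.4 kHz.
k=4: 125.2 kHz, 145.2 kHz.
Within [31 kHz, 98.1 kHz]: 43.8 kHz, 57.6 kHz, 77.6 kHz, 91.4 kHz.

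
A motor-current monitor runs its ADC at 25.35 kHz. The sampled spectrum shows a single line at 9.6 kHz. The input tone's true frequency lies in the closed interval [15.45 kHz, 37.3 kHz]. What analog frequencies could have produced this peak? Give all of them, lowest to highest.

Frequencies that alias to 9.6 kHz are k·fs ± 9.6 kHz for integer k ≥ 0.
k=0: 9.6 kHz.
k=1: 15.75 kHz, 34.95 kHz.
k=2: 41.1 kHz, 60.3 kHz.
Within [15.45 kHz, 37.3 kHz]: 15.75 kHz, 34.95 kHz.

15.75 kHz, 34.95 kHz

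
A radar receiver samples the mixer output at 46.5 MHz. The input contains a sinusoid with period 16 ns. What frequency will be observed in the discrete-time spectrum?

16 MHz

T = 16 ns → f = 1/T = 62.5 MHz.
62.5 MHz mod fs = 16 MHz.
16 MHz ≤ fs/2 = 23.25 MHz, appears at 16 MHz.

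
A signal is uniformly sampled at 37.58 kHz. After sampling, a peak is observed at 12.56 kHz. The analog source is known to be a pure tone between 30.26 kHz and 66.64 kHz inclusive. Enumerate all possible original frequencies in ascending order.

50.14 kHz, 62.6 kHz

Frequencies that alias to 12.56 kHz are k·fs ± 12.56 kHz for integer k ≥ 0.
k=0: 12.56 kHz.
k=1: 25.02 kHz, 50.14 kHz.
k=2: 62.6 kHz, 87.72 kHz.
k=3: 100.18 kHz, 125.3 kHz.
Within [30.26 kHz, 66.64 kHz]: 50.14 kHz, 62.6 kHz.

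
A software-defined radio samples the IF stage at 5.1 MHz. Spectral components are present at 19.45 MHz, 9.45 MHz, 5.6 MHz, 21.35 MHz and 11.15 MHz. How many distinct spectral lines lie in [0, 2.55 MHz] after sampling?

3

fs/2 = 2.55 MHz.
19.45 MHz mod fs = 4.15 MHz.
4.15 MHz > fs/2 = 2.55 MHz, folds to fs − 4.15 MHz = 0.95 MHz.
9.45 MHz mod fs = 4.35 MHz.
4.35 MHz > fs/2 = 2.55 MHz, folds to fs − 4.35 MHz = 0.75 MHz.
5.6 MHz mod fs = 0.5 MHz.
0.5 MHz ≤ fs/2 = 2.55 MHz, appears at 0.5 MHz.
21.35 MHz mod fs = 0.95 MHz.
0.95 MHz ≤ fs/2 = 2.55 MHz, appears at 0.95 MHz.
11.15 MHz mod fs = 0.95 MHz.
0.95 MHz ≤ fs/2 = 2.55 MHz, appears at 0.95 MHz.
Distinct values: {0.5 MHz, 0.75 MHz, 0.95 MHz} → 3.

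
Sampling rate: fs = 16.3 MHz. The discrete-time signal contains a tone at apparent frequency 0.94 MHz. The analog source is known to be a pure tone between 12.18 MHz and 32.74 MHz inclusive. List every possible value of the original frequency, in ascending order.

Frequencies that alias to 0.94 MHz are k·fs ± 0.94 MHz for integer k ≥ 0.
k=0: 0.94 MHz.
k=1: 15.36 MHz, 17.24 MHz.
k=2: 31.66 MHz, 33.54 MHz.
k=3: 47.96 MHz, 49.84 MHz.
Within [12.18 MHz, 32.74 MHz]: 15.36 MHz, 17.24 MHz, 31.66 MHz.

15.36 MHz, 17.24 MHz, 31.66 MHz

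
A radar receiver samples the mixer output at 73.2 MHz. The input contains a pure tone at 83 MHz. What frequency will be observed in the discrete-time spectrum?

9.8 MHz

83 MHz mod fs = 9.8 MHz.
9.8 MHz ≤ fs/2 = 36.6 MHz, appears at 9.8 MHz.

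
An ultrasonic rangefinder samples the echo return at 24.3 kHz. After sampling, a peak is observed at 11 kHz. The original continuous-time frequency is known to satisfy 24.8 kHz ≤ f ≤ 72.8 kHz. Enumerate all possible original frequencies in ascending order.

35.3 kHz, 37.6 kHz, 59.6 kHz, 61.9 kHz

Frequencies that alias to 11 kHz are k·fs ± 11 kHz for integer k ≥ 0.
k=0: 11 kHz.
k=1: 13.3 kHz, 35.3 kHz.
k=2: 37.6 kHz, 59.6 kHz.
k=3: 61.9 kHz, 83.9 kHz.
k=4: 86.2 kHz, 108.2 kHz.
Within [24.8 kHz, 72.8 kHz]: 35.3 kHz, 37.6 kHz, 59.6 kHz, 61.9 kHz.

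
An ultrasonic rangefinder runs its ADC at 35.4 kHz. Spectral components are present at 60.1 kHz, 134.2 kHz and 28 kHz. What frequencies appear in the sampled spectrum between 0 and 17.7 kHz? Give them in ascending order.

fs/2 = 17.7 kHz.
60.1 kHz mod fs = 24.7 kHz.
24.7 kHz > fs/2 = 17.7 kHz, folds to fs − 24.7 kHz = 10.7 kHz.
134.2 kHz mod fs = 28 kHz.
28 kHz > fs/2 = 17.7 kHz, folds to fs − 28 kHz = 7.4 kHz.
28 kHz > fs/2 = 17.7 kHz, folds to fs − 28 kHz = 7.4 kHz.
Distinct values: {7.4 kHz, 10.7 kHz}.

7.4 kHz, 10.7 kHz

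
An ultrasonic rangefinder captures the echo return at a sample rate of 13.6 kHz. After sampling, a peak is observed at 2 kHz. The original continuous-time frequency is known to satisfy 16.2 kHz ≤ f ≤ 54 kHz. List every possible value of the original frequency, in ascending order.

25.2 kHz, 29.2 kHz, 38.8 kHz, 42.8 kHz, 52.4 kHz

Frequencies that alias to 2 kHz are k·fs ± 2 kHz for integer k ≥ 0.
k=0: 2 kHz.
k=1: 11.6 kHz, 15.6 kHz.
k=2: 25.2 kHz, 29.2 kHz.
k=3: 38.8 kHz, 42.8 kHz.
k=4: 52.4 kHz, 56.4 kHz.
k=5: 66 kHz, 70 kHz.
Within [16.2 kHz, 54 kHz]: 25.2 kHz, 29.2 kHz, 38.8 kHz, 42.8 kHz, 52.4 kHz.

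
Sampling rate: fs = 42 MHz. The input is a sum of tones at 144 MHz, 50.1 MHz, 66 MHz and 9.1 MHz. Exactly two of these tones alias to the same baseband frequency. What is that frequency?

18 MHz

fs/2 = 21 MHz.
144 MHz mod fs = 18 MHz.
18 MHz ≤ fs/2 = 21 MHz, appears at 18 MHz.
50.1 MHz mod fs = 8.1 MHz.
8.1 MHz ≤ fs/2 = 21 MHz, appears at 8.1 MHz.
66 MHz mod fs = 24 MHz.
24 MHz > fs/2 = 21 MHz, folds to fs − 24 MHz = 18 MHz.
9.1 MHz ≤ fs/2 = 21 MHz, passes unchanged.
66 MHz and 144 MHz both map to 18 MHz.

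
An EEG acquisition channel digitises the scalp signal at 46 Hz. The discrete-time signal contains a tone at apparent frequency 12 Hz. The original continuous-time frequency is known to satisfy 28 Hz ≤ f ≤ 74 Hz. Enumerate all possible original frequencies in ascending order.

Frequencies that alias to 12 Hz are k·fs ± 12 Hz for integer k ≥ 0.
k=0: 12 Hz.
k=1: 34 Hz, 58 Hz.
k=2: 80 Hz, 104 Hz.
Within [28 Hz, 74 Hz]: 34 Hz, 58 Hz.

34 Hz, 58 Hz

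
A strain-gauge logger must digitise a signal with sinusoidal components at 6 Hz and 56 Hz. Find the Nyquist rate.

Highest-frequency component: 56 Hz.
Nyquist rate = 2 × 56 Hz = 112 Hz.

112 Hz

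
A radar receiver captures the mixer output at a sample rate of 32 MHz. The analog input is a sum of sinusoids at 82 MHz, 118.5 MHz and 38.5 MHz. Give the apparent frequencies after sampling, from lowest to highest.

6.5 MHz, 9.5 MHz, 14 MHz

fs/2 = 16 MHz.
82 MHz mod fs = 18 MHz.
18 MHz > fs/2 = 16 MHz, folds to fs − 18 MHz = 14 MHz.
118.5 MHz mod fs = 22.5 MHz.
22.5 MHz > fs/2 = 16 MHz, folds to fs − 22.5 MHz = 9.5 MHz.
38.5 MHz mod fs = 6.5 MHz.
6.5 MHz ≤ fs/2 = 16 MHz, appears at 6.5 MHz.
Distinct values: {6.5 MHz, 9.5 MHz, 14 MHz}.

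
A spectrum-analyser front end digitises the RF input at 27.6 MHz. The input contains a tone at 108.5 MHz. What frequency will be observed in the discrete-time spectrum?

1.9 MHz

108.5 MHz mod fs = 25.7 MHz.
25.7 MHz > fs/2 = 13.8 MHz, folds to fs − 25.7 MHz = 1.9 MHz.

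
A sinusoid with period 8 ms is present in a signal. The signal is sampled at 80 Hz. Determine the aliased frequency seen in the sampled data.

T = 8 ms → f = 1/T = 125 Hz.
125 Hz mod fs = 45 Hz.
45 Hz > fs/2 = 40 Hz, folds to fs − 45 Hz = 35 Hz.

35 Hz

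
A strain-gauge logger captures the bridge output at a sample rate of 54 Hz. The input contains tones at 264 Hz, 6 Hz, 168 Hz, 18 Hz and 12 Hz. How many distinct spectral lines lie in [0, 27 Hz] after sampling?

3

fs/2 = 27 Hz.
264 Hz mod fs = 48 Hz.
48 Hz > fs/2 = 27 Hz, folds to fs − 48 Hz = 6 Hz.
6 Hz ≤ fs/2 = 27 Hz, passes unchanged.
168 Hz mod fs = 6 Hz.
6 Hz ≤ fs/2 = 27 Hz, appears at 6 Hz.
18 Hz ≤ fs/2 = 27 Hz, passes unchanged.
12 Hz ≤ fs/2 = 27 Hz, passes unchanged.
Distinct values: {6 Hz, 12 Hz, 18 Hz} → 3.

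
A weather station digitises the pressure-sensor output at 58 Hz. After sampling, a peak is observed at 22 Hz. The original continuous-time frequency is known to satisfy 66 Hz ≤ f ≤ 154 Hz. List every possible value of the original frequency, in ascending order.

80 Hz, 94 Hz, 138 Hz, 152 Hz

Frequencies that alias to 22 Hz are k·fs ± 22 Hz for integer k ≥ 0.
k=0: 22 Hz.
k=1: 36 Hz, 80 Hz.
k=2: 94 Hz, 138 Hz.
k=3: 152 Hz, 196 Hz.
k=4: 210 Hz, 254 Hz.
Within [66 Hz, 154 Hz]: 80 Hz, 94 Hz, 138 Hz, 152 Hz.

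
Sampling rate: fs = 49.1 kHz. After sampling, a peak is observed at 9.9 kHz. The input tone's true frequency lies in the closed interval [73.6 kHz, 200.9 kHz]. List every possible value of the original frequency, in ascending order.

88.3 kHz, 108.1 kHz, 137.4 kHz, 157.2 kHz, 186.5 kHz

Frequencies that alias to 9.9 kHz are k·fs ± 9.9 kHz for integer k ≥ 0.
k=0: 9.9 kHz.
k=1: 39.2 kHz, 59 kHz.
k=2: 88.3 kHz, 108.1 kHz.
k=3: 137.4 kHz, 157.2 kHz.
k=4: 186.5 kHz, 206.3 kHz.
k=5: 235.6 kHz, 255.4 kHz.
Within [73.6 kHz, 200.9 kHz]: 88.3 kHz, 108.1 kHz, 137.4 kHz, 157.2 kHz, 186.5 kHz.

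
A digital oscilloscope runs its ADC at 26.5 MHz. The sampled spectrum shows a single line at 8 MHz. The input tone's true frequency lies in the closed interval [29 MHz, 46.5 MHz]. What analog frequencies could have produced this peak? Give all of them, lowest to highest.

Frequencies that alias to 8 MHz are k·fs ± 8 MHz for integer k ≥ 0.
k=0: 8 MHz.
k=1: 18.5 MHz, 34.5 MHz.
k=2: 45 MHz, 61 MHz.
k=3: 71.5 MHz, 87.5 MHz.
Within [29 MHz, 46.5 MHz]: 34.5 MHz, 45 MHz.

34.5 MHz, 45 MHz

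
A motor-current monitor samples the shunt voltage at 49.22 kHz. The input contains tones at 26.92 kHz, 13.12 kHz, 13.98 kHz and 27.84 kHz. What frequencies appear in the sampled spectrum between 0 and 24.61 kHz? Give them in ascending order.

fs/2 = 24.61 kHz.
26.92 kHz > fs/2 = 24.61 kHz, folds to fs − 26.92 kHz = 22.3 kHz.
13.12 kHz ≤ fs/2 = 24.61 kHz, passes unchanged.
13.98 kHz ≤ fs/2 = 24.61 kHz, passes unchanged.
27.84 kHz > fs/2 = 24.61 kHz, folds to fs − 27.84 kHz = 21.38 kHz.
Distinct values: {13.12 kHz, 13.98 kHz, 21.38 kHz, 22.3 kHz}.

13.12 kHz, 13.98 kHz, 21.38 kHz, 22.3 kHz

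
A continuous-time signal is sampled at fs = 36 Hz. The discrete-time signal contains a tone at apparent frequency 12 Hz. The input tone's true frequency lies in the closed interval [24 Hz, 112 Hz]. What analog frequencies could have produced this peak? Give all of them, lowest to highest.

Frequencies that alias to 12 Hz are k·fs ± 12 Hz for integer k ≥ 0.
k=0: 12 Hz.
k=1: 24 Hz, 48 Hz.
k=2: 60 Hz, 84 Hz.
k=3: 96 Hz, 120 Hz.
k=4: 132 Hz, 156 Hz.
Within [24 Hz, 112 Hz]: 24 Hz, 48 Hz, 60 Hz, 84 Hz, 96 Hz.

24 Hz, 48 Hz, 60 Hz, 84 Hz, 96 Hz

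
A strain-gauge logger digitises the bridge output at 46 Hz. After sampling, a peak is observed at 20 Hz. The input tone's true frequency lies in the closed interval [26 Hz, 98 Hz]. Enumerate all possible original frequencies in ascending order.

26 Hz, 66 Hz, 72 Hz

Frequencies that alias to 20 Hz are k·fs ± 20 Hz for integer k ≥ 0.
k=0: 20 Hz.
k=1: 26 Hz, 66 Hz.
k=2: 72 Hz, 112 Hz.
k=3: 118 Hz, 158 Hz.
Within [26 Hz, 98 Hz]: 26 Hz, 66 Hz, 72 Hz.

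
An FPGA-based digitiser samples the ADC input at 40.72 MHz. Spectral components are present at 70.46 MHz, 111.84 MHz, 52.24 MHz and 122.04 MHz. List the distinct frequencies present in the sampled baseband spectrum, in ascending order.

fs/2 = 20.36 MHz.
70.46 MHz mod fs = 29.74 MHz.
29.74 MHz > fs/2 = 20.36 MHz, folds to fs − 29.74 MHz = 10.98 MHz.
111.84 MHz mod fs = 30.4 MHz.
30.4 MHz > fs/2 = 20.36 MHz, folds to fs − 30.4 MHz = 10.32 MHz.
52.24 MHz mod fs = 11.52 MHz.
11.52 MHz ≤ fs/2 = 20.36 MHz, appears at 11.52 MHz.
122.04 MHz mod fs = 40.6 MHz.
40.6 MHz > fs/2 = 20.36 MHz, folds to fs − 40.6 MHz = 0.12 MHz.
Distinct values: {0.12 MHz, 10.32 MHz, 10.98 MHz, 11.52 MHz}.

0.12 MHz, 10.32 MHz, 10.98 MHz, 11.52 MHz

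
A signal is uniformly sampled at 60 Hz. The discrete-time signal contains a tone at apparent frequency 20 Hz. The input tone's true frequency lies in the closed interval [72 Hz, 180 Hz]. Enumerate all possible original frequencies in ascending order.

Frequencies that alias to 20 Hz are k·fs ± 20 Hz for integer k ≥ 0.
k=0: 20 Hz.
k=1: 40 Hz, 80 Hz.
k=2: 100 Hz, 140 Hz.
k=3: 160 Hz, 200 Hz.
k=4: 220 Hz, 260 Hz.
Within [72 Hz, 180 Hz]: 80 Hz, 100 Hz, 140 Hz, 160 Hz.

80 Hz, 100 Hz, 140 Hz, 160 Hz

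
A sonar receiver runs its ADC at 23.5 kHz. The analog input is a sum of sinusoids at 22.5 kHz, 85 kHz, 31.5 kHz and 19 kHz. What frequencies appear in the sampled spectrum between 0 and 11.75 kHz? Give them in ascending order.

1 kHz, 4.5 kHz, 8 kHz, 9 kHz

fs/2 = 11.75 kHz.
22.5 kHz > fs/2 = 11.75 kHz, folds to fs − 22.5 kHz = 1 kHz.
85 kHz mod fs = 14.5 kHz.
14.5 kHz > fs/2 = 11.75 kHz, folds to fs − 14.5 kHz = 9 kHz.
31.5 kHz mod fs = 8 kHz.
8 kHz ≤ fs/2 = 11.75 kHz, appears at 8 kHz.
19 kHz > fs/2 = 11.75 kHz, folds to fs − 19 kHz = 4.5 kHz.
Distinct values: {1 kHz, 4.5 kHz, 8 kHz, 9 kHz}.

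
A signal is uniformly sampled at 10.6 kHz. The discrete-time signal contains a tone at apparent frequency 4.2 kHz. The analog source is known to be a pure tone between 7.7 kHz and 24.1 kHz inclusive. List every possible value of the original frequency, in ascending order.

Frequencies that alias to 4.2 kHz are k·fs ± 4.2 kHz for integer k ≥ 0.
k=0: 4.2 kHz.
k=1: 6.4 kHz, 14.8 kHz.
k=2: 17 kHz, 25.4 kHz.
k=3: 27.6 kHz, 36 kHz.
Within [7.7 kHz, 24.1 kHz]: 14.8 kHz, 17 kHz.

14.8 kHz, 17 kHz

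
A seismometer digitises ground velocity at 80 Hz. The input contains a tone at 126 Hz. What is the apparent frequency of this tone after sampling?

126 Hz mod fs = 46 Hz.
46 Hz > fs/2 = 40 Hz, folds to fs − 46 Hz = 34 Hz.

34 Hz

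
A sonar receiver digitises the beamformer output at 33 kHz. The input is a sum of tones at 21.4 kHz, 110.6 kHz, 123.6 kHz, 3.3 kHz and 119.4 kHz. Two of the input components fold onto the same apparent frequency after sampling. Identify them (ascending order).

fs/2 = 16.5 kHz.
21.4 kHz > fs/2 = 16.5 kHz, folds to fs − 21.4 kHz = 11.6 kHz.
110.6 kHz mod fs = 11.6 kHz.
11.6 kHz ≤ fs/2 = 16.5 kHz, appears at 11.6 kHz.
123.6 kHz mod fs = 24.6 kHz.
24.6 kHz > fs/2 = 16.5 kHz, folds to fs − 24.6 kHz = 8.4 kHz.
3.3 kHz ≤ fs/2 = 16.5 kHz, passes unchanged.
119.4 kHz mod fs = 20.4 kHz.
20.4 kHz > fs/2 = 16.5 kHz, folds to fs − 20.4 kHz = 12.6 kHz.
21.4 kHz and 110.6 kHz both map to 11.6 kHz.

21.4 kHz, 110.6 kHz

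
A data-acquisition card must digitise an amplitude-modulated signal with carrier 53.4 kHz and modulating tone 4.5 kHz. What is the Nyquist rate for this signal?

115.8 kHz

AM sidebands sit at fc ± fm = 48.9 kHz and 57.9 kHz.
Highest-frequency component: 57.9 kHz.
Nyquist rate = 2 × 57.9 kHz = 115.8 kHz.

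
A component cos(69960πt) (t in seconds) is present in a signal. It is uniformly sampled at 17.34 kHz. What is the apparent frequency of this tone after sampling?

0.3 kHz

ω = 69960π rad/s → f = ω/(2π) = 34980 Hz = 34.98 kHz.
34.98 kHz mod fs = 0.3 kHz.
0.3 kHz ≤ fs/2 = 8.67 kHz, appears at 0.3 kHz.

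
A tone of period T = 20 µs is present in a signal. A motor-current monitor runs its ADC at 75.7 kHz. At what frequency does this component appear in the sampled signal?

T = 20 µs → f = 1/T = 50 kHz.
50 kHz > fs/2 = 37.85 kHz, folds to fs − 50 kHz = 25.7 kHz.

25.7 kHz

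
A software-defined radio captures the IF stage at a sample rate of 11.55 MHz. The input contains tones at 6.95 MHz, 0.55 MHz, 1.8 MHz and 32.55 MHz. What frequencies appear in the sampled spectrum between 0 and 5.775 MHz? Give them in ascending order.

0.55 MHz, 1.8 MHz, 2.1 MHz, 4.6 MHz

fs/2 = 5.775 MHz.
6.95 MHz > fs/2 = 5.775 MHz, folds to fs − 6.95 MHz = 4.6 MHz.
0.55 MHz ≤ fs/2 = 5.775 MHz, passes unchanged.
1.8 MHz ≤ fs/2 = 5.775 MHz, passes unchanged.
32.55 MHz mod fs = 9.45 MHz.
9.45 MHz > fs/2 = 5.775 MHz, folds to fs − 9.45 MHz = 2.1 MHz.
Distinct values: {0.55 MHz, 1.8 MHz, 2.1 MHz, 4.6 MHz}.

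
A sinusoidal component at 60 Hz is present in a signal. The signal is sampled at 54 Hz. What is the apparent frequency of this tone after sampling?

6 Hz

60 Hz mod fs = 6 Hz.
6 Hz ≤ fs/2 = 27 Hz, appears at 6 Hz.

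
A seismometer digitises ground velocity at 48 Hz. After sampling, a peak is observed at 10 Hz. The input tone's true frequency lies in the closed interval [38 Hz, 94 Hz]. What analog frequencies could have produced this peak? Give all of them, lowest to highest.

Frequencies that alias to 10 Hz are k·fs ± 10 Hz for integer k ≥ 0.
k=0: 10 Hz.
k=1: 38 Hz, 58 Hz.
k=2: 86 Hz, 106 Hz.
k=3: 134 Hz, 154 Hz.
Within [38 Hz, 94 Hz]: 38 Hz, 58 Hz, 86 Hz.

38 Hz, 58 Hz, 86 Hz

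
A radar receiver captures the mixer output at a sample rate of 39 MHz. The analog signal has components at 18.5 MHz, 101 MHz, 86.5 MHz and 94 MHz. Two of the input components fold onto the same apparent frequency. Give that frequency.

fs/2 = 19.5 MHz.
18.5 MHz ≤ fs/2 = 19.5 MHz, passes unchanged.
101 MHz mod fs = 23 MHz.
23 MHz > fs/2 = 19.5 MHz, folds to fs − 23 MHz = 16 MHz.
86.5 MHz mod fs = 8.5 MHz.
8.5 MHz ≤ fs/2 = 19.5 MHz, appears at 8.5 MHz.
94 MHz mod fs = 16 MHz.
16 MHz ≤ fs/2 = 19.5 MHz, appears at 16 MHz.
94 MHz and 101 MHz both map to 16 MHz.

16 MHz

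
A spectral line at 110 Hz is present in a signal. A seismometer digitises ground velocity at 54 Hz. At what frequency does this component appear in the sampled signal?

2 Hz

110 Hz mod fs = 2 Hz.
2 Hz ≤ fs/2 = 27 Hz, appears at 2 Hz.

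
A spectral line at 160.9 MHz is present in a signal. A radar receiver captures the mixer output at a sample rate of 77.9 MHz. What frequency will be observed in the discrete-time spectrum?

160.9 MHz mod fs = 5.1 MHz.
5.1 MHz ≤ fs/2 = 38.95 MHz, appears at 5.1 MHz.

5.1 MHz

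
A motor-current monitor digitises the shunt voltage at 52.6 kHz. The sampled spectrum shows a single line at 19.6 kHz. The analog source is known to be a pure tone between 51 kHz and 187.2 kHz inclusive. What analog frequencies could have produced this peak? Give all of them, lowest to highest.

Frequencies that alias to 19.6 kHz are k·fs ± 19.6 kHz for integer k ≥ 0.
k=0: 19.6 kHz.
k=1: 33 kHz, 72.2 kHz.
k=2: 85.6 kHz, 124.8 kHz.
k=3: 138.2 kHz, 177.4 kHz.
k=4: 190.8 kHz, 230 kHz.
Within [51 kHz, 187.2 kHz]: 72.2 kHz, 85.6 kHz, 124.8 kHz, 138.2 kHz, 177.4 kHz.

72.2 kHz, 85.6 kHz, 124.8 kHz, 138.2 kHz, 177.4 kHz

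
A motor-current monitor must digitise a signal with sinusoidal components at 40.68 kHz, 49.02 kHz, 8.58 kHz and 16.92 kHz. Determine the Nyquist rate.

98.04 kHz

Highest-frequency component: 49.02 kHz.
Nyquist rate = 2 × 49.02 kHz = 98.04 kHz.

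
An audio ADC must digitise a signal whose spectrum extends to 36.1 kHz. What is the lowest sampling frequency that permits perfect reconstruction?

72.2 kHz

Nyquist rate = 2 × 36.1 kHz = 72.2 kHz.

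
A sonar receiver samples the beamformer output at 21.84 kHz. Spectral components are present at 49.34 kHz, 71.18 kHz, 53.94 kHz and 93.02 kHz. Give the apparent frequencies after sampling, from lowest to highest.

5.66 kHz, 10.26 kHz

fs/2 = 10.92 kHz.
49.34 kHz mod fs = 5.66 kHz.
5.66 kHz ≤ fs/2 = 10.92 kHz, appears at 5.66 kHz.
71.18 kHz mod fs = 5.66 kHz.
5.66 kHz ≤ fs/2 = 10.92 kHz, appears at 5.66 kHz.
53.94 kHz mod fs = 10.26 kHz.
10.26 kHz ≤ fs/2 = 10.92 kHz, appears at 10.26 kHz.
93.02 kHz mod fs = 5.66 kHz.
5.66 kHz ≤ fs/2 = 10.92 kHz, appears at 5.66 kHz.
Distinct values: {5.66 kHz, 10.26 kHz}.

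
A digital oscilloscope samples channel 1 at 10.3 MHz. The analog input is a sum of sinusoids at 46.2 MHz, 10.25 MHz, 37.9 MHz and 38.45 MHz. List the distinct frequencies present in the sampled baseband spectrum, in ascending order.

0.05 MHz, 2.75 MHz, 3.3 MHz, 5 MHz

fs/2 = 5.15 MHz.
46.2 MHz mod fs = 5 MHz.
5 MHz ≤ fs/2 = 5.15 MHz, appears at 5 MHz.
10.25 MHz > fs/2 = 5.15 MHz, folds to fs − 10.25 MHz = 0.05 MHz.
37.9 MHz mod fs = 7 MHz.
7 MHz > fs/2 = 5.15 MHz, folds to fs − 7 MHz = 3.3 MHz.
38.45 MHz mod fs = 7.55 MHz.
7.55 MHz > fs/2 = 5.15 MHz, folds to fs − 7.55 MHz = 2.75 MHz.
Distinct values: {0.05 MHz, 2.75 MHz, 3.3 MHz, 5 MHz}.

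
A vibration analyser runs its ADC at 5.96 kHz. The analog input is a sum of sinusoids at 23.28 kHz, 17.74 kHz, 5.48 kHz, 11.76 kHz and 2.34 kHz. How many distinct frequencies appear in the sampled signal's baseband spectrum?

5

fs/2 = 2.98 kHz.
23.28 kHz mod fs = 5.4 kHz.
5.4 kHz > fs/2 = 2.98 kHz, folds to fs − 5.4 kHz = 0.56 kHz.
17.74 kHz mod fs = 5.82 kHz.
5.82 kHz > fs/2 = 2.98 kHz, folds to fs − 5.82 kHz = 0.14 kHz.
5.48 kHz > fs/2 = 2.98 kHz, folds to fs − 5.48 kHz = 0.48 kHz.
11.76 kHz mod fs = 5.8 kHz.
5.8 kHz > fs/2 = 2.98 kHz, folds to fs − 5.8 kHz = 0.16 kHz.
2.34 kHz ≤ fs/2 = 2.98 kHz, passes unchanged.
Distinct values: {0.14 kHz, 0.16 kHz, 0.48 kHz, 0.56 kHz, 2.34 kHz} → 5.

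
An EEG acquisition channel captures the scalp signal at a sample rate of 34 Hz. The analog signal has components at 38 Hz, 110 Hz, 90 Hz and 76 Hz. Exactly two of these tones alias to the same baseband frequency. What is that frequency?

8 Hz

fs/2 = 17 Hz.
38 Hz mod fs = 4 Hz.
4 Hz ≤ fs/2 = 17 Hz, appears at 4 Hz.
110 Hz mod fs = 8 Hz.
8 Hz ≤ fs/2 = 17 Hz, appears at 8 Hz.
90 Hz mod fs = 22 Hz.
22 Hz > fs/2 = 17 Hz, folds to fs − 22 Hz = 12 Hz.
76 Hz mod fs = 8 Hz.
8 Hz ≤ fs/2 = 17 Hz, appears at 8 Hz.
76 Hz and 110 Hz both map to 8 Hz.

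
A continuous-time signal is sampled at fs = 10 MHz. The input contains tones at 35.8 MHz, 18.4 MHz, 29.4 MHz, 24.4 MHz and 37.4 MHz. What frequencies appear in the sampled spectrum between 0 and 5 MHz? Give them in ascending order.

fs/2 = 5 MHz.
35.8 MHz mod fs = 5.8 MHz.
5.8 MHz > fs/2 = 5 MHz, folds to fs − 5.8 MHz = 4.2 MHz.
18.4 MHz mod fs = 8.4 MHz.
8.4 MHz > fs/2 = 5 MHz, folds to fs − 8.4 MHz = 1.6 MHz.
29.4 MHz mod fs = 9.4 MHz.
9.4 MHz > fs/2 = 5 MHz, folds to fs − 9.4 MHz = 0.6 MHz.
24.4 MHz mod fs = 4.4 MHz.
4.4 MHz ≤ fs/2 = 5 MHz, appears at 4.4 MHz.
37.4 MHz mod fs = 7.4 MHz.
7.4 MHz > fs/2 = 5 MHz, folds to fs − 7.4 MHz = 2.6 MHz.
Distinct values: {0.6 MHz, 1.6 MHz, 2.6 MHz, 4.2 MHz, 4.4 MHz}.

0.6 MHz, 1.6 MHz, 2.6 MHz, 4.2 MHz, 4.4 MHz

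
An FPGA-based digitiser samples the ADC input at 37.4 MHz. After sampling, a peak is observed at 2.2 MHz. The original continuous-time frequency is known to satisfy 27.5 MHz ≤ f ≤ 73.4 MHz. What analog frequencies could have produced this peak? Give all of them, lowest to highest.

35.2 MHz, 39.6 MHz, 72.6 MHz

Frequencies that alias to 2.2 MHz are k·fs ± 2.2 MHz for integer k ≥ 0.
k=0: 2.2 MHz.
k=1: 35.2 MHz, 39.6 MHz.
k=2: 72.6 MHz, 77 MHz.
k=3: 110 MHz, 114.4 MHz.
Within [27.5 MHz, 73.4 MHz]: 35.2 MHz, 39.6 MHz, 72.6 MHz.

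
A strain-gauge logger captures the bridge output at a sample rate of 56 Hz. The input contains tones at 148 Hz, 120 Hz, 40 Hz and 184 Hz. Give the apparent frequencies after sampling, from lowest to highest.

8 Hz, 16 Hz, 20 Hz

fs/2 = 28 Hz.
148 Hz mod fs = 36 Hz.
36 Hz > fs/2 = 28 Hz, folds to fs − 36 Hz = 20 Hz.
120 Hz mod fs = 8 Hz.
8 Hz ≤ fs/2 = 28 Hz, appears at 8 Hz.
40 Hz > fs/2 = 28 Hz, folds to fs − 40 Hz = 16 Hz.
184 Hz mod fs = 16 Hz.
16 Hz ≤ fs/2 = 28 Hz, appears at 16 Hz.
Distinct values: {8 Hz, 16 Hz, 20 Hz}.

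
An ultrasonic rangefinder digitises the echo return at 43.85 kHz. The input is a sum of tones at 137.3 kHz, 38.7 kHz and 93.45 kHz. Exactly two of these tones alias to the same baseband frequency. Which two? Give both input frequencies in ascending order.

fs/2 = 21.925 kHz.
137.3 kHz mod fs = 5.75 kHz.
5.75 kHz ≤ fs/2 = 21.925 kHz, appears at 5.75 kHz.
38.7 kHz > fs/2 = 21.925 kHz, folds to fs − 38.7 kHz = 5.15 kHz.
93.45 kHz mod fs = 5.75 kHz.
5.75 kHz ≤ fs/2 = 21.925 kHz, appears at 5.75 kHz.
93.45 kHz and 137.3 kHz both map to 5.75 kHz.

93.45 kHz, 137.3 kHz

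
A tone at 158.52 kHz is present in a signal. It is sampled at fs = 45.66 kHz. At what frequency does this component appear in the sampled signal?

21.54 kHz

158.52 kHz mod fs = 21.54 kHz.
21.54 kHz ≤ fs/2 = 22.83 kHz, appears at 21.54 kHz.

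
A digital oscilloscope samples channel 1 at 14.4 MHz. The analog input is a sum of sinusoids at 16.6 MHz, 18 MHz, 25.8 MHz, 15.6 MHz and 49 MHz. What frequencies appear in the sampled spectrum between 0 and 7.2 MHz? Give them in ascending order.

1.2 MHz, 2.2 MHz, 3 MHz, 3.6 MHz, 5.8 MHz

fs/2 = 7.2 MHz.
16.6 MHz mod fs = 2.2 MHz.
2.2 MHz ≤ fs/2 = 7.2 MHz, appears at 2.2 MHz.
18 MHz mod fs = 3.6 MHz.
3.6 MHz ≤ fs/2 = 7.2 MHz, appears at 3.6 MHz.
25.8 MHz mod fs = 11.4 MHz.
11.4 MHz > fs/2 = 7.2 MHz, folds to fs − 11.4 MHz = 3 MHz.
15.6 MHz mod fs = 1.2 MHz.
1.2 MHz ≤ fs/2 = 7.2 MHz, appears at 1.2 MHz.
49 MHz mod fs = 5.8 MHz.
5.8 MHz ≤ fs/2 = 7.2 MHz, appears at 5.8 MHz.
Distinct values: {1.2 MHz, 2.2 MHz, 3 MHz, 3.6 MHz, 5.8 MHz}.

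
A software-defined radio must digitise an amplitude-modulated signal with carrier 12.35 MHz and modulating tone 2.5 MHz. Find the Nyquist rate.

29.7 MHz

AM sidebands sit at fc ± fm = 9.85 MHz and 14.85 MHz.
Highest-frequency component: 14.85 MHz.
Nyquist rate = 2 × 14.85 MHz = 29.7 MHz.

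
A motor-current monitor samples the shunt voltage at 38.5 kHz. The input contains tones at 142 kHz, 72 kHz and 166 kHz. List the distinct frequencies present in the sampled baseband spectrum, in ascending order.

fs/2 = 19.25 kHz.
142 kHz mod fs = 26.5 kHz.
26.5 kHz > fs/2 = 19.25 kHz, folds to fs − 26.5 kHz = 12 kHz.
72 kHz mod fs = 33.5 kHz.
33.5 kHz > fs/2 = 19.25 kHz, folds to fs − 33.5 kHz = 5 kHz.
166 kHz mod fs = 12 kHz.
12 kHz ≤ fs/2 = 19.25 kHz, appears at 12 kHz.
Distinct values: {5 kHz, 12 kHz}.

5 kHz, 12 kHz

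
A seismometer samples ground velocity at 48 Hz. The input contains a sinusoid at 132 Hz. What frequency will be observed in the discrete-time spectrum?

12 Hz

132 Hz mod fs = 36 Hz.
36 Hz > fs/2 = 24 Hz, folds to fs − 36 Hz = 12 Hz.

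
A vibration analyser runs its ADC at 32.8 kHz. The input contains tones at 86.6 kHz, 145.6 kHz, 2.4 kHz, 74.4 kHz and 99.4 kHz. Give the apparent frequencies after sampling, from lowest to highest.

fs/2 = 16.4 kHz.
86.6 kHz mod fs = 21 kHz.
21 kHz > fs/2 = 16.4 kHz, folds to fs − 21 kHz = 11.8 kHz.
145.6 kHz mod fs = 14.4 kHz.
14.4 kHz ≤ fs/2 = 16.4 kHz, appears at 14.4 kHz.
2.4 kHz ≤ fs/2 = 16.4 kHz, passes unchanged.
74.4 kHz mod fs = 8.8 kHz.
8.8 kHz ≤ fs/2 = 16.4 kHz, appears at 8.8 kHz.
99.4 kHz mod fs = 1 kHz.
1 kHz ≤ fs/2 = 16.4 kHz, appears at 1 kHz.
Distinct values: {1 kHz, 2.4 kHz, 8.8 kHz, 11.8 kHz, 14.4 kHz}.

1 kHz, 2.4 kHz, 8.8 kHz, 11.8 kHz, 14.4 kHz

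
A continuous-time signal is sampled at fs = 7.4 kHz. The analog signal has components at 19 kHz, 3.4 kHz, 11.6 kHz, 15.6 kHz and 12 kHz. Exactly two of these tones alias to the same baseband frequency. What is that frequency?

fs/2 = 3.7 kHz.
19 kHz mod fs = 4.2 kHz.
4.2 kHz > fs/2 = 3.7 kHz, folds to fs − 4.2 kHz = 3.2 kHz.
3.4 kHz ≤ fs/2 = 3.7 kHz, passes unchanged.
11.6 kHz mod fs = 4.2 kHz.
4.2 kHz > fs/2 = 3.7 kHz, folds to fs − 4.2 kHz = 3.2 kHz.
15.6 kHz mod fs = 0.8 kHz.
0.8 kHz ≤ fs/2 = 3.7 kHz, appears at 0.8 kHz.
12 kHz mod fs = 4.6 kHz.
4.6 kHz > fs/2 = 3.7 kHz, folds to fs − 4.6 kHz = 2.8 kHz.
11.6 kHz and 19 kHz both map to 3.2 kHz.

3.2 kHz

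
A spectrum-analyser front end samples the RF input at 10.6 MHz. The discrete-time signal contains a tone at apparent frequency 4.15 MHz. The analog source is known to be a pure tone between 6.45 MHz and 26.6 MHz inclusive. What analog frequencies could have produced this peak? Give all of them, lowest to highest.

6.45 MHz, 14.75 MHz, 17.05 MHz, 25.35 MHz

Frequencies that alias to 4.15 MHz are k·fs ± 4.15 MHz for integer k ≥ 0.
k=0: 4.15 MHz.
k=1: 6.45 MHz, 14.75 MHz.
k=2: 17.05 MHz, 25.35 MHz.
k=3: 27.65 MHz, 35.95 MHz.
Within [6.45 MHz, 26.6 MHz]: 6.45 MHz, 14.75 MHz, 17.05 MHz, 25.35 MHz.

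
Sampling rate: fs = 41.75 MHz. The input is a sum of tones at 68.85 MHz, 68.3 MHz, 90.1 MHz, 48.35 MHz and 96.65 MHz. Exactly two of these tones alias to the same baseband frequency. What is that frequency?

fs/2 = 20.875 MHz.
68.85 MHz mod fs = 27.1 MHz.
27.1 MHz > fs/2 = 20.875 MHz, folds to fs − 27.1 MHz = 14.65 MHz.
68.3 MHz mod fs = 26.55 MHz.
26.55 MHz > fs/2 = 20.875 MHz, folds to fs − 26.55 MHz = 15.2 MHz.
90.1 MHz mod fs = 6.6 MHz.
6.6 MHz ≤ fs/2 = 20.875 MHz, appears at 6.6 MHz.
48.35 MHz mod fs = 6.6 MHz.
6.6 MHz ≤ fs/2 = 20.875 MHz, appears at 6.6 MHz.
96.65 MHz mod fs = 13.15 MHz.
13.15 MHz ≤ fs/2 = 20.875 MHz, appears at 13.15 MHz.
48.35 MHz and 90.1 MHz both map to 6.6 MHz.

6.6 MHz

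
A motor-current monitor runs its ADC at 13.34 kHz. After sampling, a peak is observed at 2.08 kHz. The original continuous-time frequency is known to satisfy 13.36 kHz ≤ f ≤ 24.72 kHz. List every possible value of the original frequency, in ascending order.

15.42 kHz, 24.6 kHz

Frequencies that alias to 2.08 kHz are k·fs ± 2.08 kHz for integer k ≥ 0.
k=0: 2.08 kHz.
k=1: 11.26 kHz, 15.42 kHz.
k=2: 24.6 kHz, 28.76 kHz.
k=3: 37.94 kHz, 42.1 kHz.
Within [13.36 kHz, 24.72 kHz]: 15.42 kHz, 24.6 kHz.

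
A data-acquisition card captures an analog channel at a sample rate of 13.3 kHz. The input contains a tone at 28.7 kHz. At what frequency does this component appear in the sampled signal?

28.7 kHz mod fs = 2.1 kHz.
2.1 kHz ≤ fs/2 = 6.65 kHz, appears at 2.1 kHz.

2.1 kHz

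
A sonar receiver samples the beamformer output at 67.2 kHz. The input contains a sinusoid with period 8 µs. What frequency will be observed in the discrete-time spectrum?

9.4 kHz

T = 8 µs → f = 1/T = 125 kHz.
125 kHz mod fs = 57.8 kHz.
57.8 kHz > fs/2 = 33.6 kHz, folds to fs − 57.8 kHz = 9.4 kHz.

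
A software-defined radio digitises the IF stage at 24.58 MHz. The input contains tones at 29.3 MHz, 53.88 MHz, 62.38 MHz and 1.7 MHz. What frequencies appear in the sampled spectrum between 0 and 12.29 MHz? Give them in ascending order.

1.7 MHz, 4.72 MHz, 11.36 MHz

fs/2 = 12.29 MHz.
29.3 MHz mod fs = 4.72 MHz.
4.72 MHz ≤ fs/2 = 12.29 MHz, appears at 4.72 MHz.
53.88 MHz mod fs = 4.72 MHz.
4.72 MHz ≤ fs/2 = 12.29 MHz, appears at 4.72 MHz.
62.38 MHz mod fs = 13.22 MHz.
13.22 MHz > fs/2 = 12.29 MHz, folds to fs − 13.22 MHz = 11.36 MHz.
1.7 MHz ≤ fs/2 = 12.29 MHz, passes unchanged.
Distinct values: {1.7 MHz, 4.72 MHz, 11.36 MHz}.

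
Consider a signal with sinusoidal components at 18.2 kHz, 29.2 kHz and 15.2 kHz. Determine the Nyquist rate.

Highest-frequency component: 29.2 kHz.
Nyquist rate = 2 × 29.2 kHz = 58.4 kHz.

58.4 kHz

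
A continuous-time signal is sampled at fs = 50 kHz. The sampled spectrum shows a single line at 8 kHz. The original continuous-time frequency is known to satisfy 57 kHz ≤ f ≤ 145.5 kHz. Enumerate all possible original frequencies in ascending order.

Frequencies that alias to 8 kHz are k·fs ± 8 kHz for integer k ≥ 0.
k=0: 8 kHz.
k=1: 42 kHz, 58 kHz.
k=2: 92 kHz, 108 kHz.
k=3: 142 kHz, 158 kHz.
k=4: 192 kHz, 208 kHz.
Within [57 kHz, 145.5 kHz]: 58 kHz, 92 kHz, 108 kHz, 142 kHz.

58 kHz, 92 kHz, 108 kHz, 142 kHz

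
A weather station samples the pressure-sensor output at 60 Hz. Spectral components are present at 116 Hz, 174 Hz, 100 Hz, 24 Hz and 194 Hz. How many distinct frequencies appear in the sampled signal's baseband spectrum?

5

fs/2 = 30 Hz.
116 Hz mod fs = 56 Hz.
56 Hz > fs/2 = 30 Hz, folds to fs − 56 Hz = 4 Hz.
174 Hz mod fs = 54 Hz.
54 Hz > fs/2 = 30 Hz, folds to fs − 54 Hz = 6 Hz.
100 Hz mod fs = 40 Hz.
40 Hz > fs/2 = 30 Hz, folds to fs − 40 Hz = 20 Hz.
24 Hz ≤ fs/2 = 30 Hz, passes unchanged.
194 Hz mod fs = 14 Hz.
14 Hz ≤ fs/2 = 30 Hz, appears at 14 Hz.
Distinct values: {4 Hz, 6 Hz, 14 Hz, 20 Hz, 24 Hz} → 5.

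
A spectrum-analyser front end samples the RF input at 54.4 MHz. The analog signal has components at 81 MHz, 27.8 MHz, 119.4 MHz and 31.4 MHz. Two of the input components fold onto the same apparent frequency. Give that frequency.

26.6 MHz

fs/2 = 27.2 MHz.
81 MHz mod fs = 26.6 MHz.
26.6 MHz ≤ fs/2 = 27.2 MHz, appears at 26.6 MHz.
27.8 MHz > fs/2 = 27.2 MHz, folds to fs − 27.8 MHz = 26.6 MHz.
119.4 MHz mod fs = 10.6 MHz.
10.6 MHz ≤ fs/2 = 27.2 MHz, appears at 10.6 MHz.
31.4 MHz > fs/2 = 27.2 MHz, folds to fs − 31.4 MHz = 23 MHz.
27.8 MHz and 81 MHz both map to 26.6 MHz.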